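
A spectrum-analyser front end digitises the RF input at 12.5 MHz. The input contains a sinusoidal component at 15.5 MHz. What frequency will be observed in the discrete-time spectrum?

15.5 MHz mod fs = 3 MHz.
3 MHz ≤ fs/2 = 6.25 MHz, appears at 3 MHz.

3 MHz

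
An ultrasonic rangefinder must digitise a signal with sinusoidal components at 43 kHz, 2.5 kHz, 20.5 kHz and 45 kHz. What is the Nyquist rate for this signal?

Highest-frequency component: 45 kHz.
Nyquist rate = 2 × 45 kHz = 90 kHz.

90 kHz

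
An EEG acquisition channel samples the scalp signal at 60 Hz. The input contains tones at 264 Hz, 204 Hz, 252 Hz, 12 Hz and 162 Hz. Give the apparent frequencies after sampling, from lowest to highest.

12 Hz, 18 Hz, 24 Hz

fs/2 = 30 Hz.
264 Hz mod fs = 24 Hz.
24 Hz ≤ fs/2 = 30 Hz, appears at 24 Hz.
204 Hz mod fs = 24 Hz.
24 Hz ≤ fs/2 = 30 Hz, appears at 24 Hz.
252 Hz mod fs = 12 Hz.
12 Hz ≤ fs/2 = 30 Hz, appears at 12 Hz.
12 Hz ≤ fs/2 = 30 Hz, passes unchanged.
162 Hz mod fs = 42 Hz.
42 Hz > fs/2 = 30 Hz, folds to fs − 42 Hz = 18 Hz.
Distinct values: {12 Hz, 18 Hz, 24 Hz}.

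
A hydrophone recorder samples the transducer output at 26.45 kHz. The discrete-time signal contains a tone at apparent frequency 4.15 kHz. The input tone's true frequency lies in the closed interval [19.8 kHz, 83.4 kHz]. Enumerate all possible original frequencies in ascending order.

22.3 kHz, 30.6 kHz, 48.75 kHz, 57.05 kHz, 75.2 kHz

Frequencies that alias to 4.15 kHz are k·fs ± 4.15 kHz for integer k ≥ 0.
k=0: 4.15 kHz.
k=1: 22.3 kHz, 30.6 kHz.
k=2: 48.75 kHz, 57.05 kHz.
k=3: 75.2 kHz, 83.5 kHz.
k=4: 101.65 kHz, 109.95 kHz.
Within [19.8 kHz, 83.4 kHz]: 22.3 kHz, 30.6 kHz, 48.75 kHz, 57.05 kHz, 75.2 kHz.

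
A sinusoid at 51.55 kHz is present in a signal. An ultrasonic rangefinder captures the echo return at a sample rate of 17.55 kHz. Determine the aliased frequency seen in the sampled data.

51.55 kHz mod fs = 16.45 kHz.
16.45 kHz > fs/2 = 8.775 kHz, folds to fs − 16.45 kHz = 1.1 kHz.

1.1 kHz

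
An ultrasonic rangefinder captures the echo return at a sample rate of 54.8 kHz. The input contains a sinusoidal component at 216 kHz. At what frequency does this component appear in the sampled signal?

216 kHz mod fs = 51.6 kHz.
51.6 kHz > fs/2 = 27.4 kHz, folds to fs − 51.6 kHz = 3.2 kHz.

3.2 kHz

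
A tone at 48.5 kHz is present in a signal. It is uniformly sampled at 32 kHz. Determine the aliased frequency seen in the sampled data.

15.5 kHz

48.5 kHz mod fs = 16.5 kHz.
16.5 kHz > fs/2 = 16 kHz, folds to fs − 16.5 kHz = 15.5 kHz.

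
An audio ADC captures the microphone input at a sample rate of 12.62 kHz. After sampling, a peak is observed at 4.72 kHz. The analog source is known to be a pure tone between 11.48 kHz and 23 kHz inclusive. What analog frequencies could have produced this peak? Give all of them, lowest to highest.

Frequencies that alias to 4.72 kHz are k·fs ± 4.72 kHz for integer k ≥ 0.
k=0: 4.72 kHz.
k=1: 7.9 kHz, 17.34 kHz.
k=2: 20.52 kHz, 29.96 kHz.
k=3: 33.14 kHz, 42.58 kHz.
Within [11.48 kHz, 23 kHz]: 17.34 kHz, 20.52 kHz.

17.34 kHz, 20.52 kHz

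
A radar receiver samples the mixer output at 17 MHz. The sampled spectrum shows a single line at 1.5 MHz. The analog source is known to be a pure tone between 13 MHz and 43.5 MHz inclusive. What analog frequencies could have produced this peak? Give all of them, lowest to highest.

Frequencies that alias to 1.5 MHz are k·fs ± 1.5 MHz for integer k ≥ 0.
k=0: 1.5 MHz.
k=1: 15.5 MHz, 18.5 MHz.
k=2: 32.5 MHz, 35.5 MHz.
k=3: 49.5 MHz, 52.5 MHz.
Within [13 MHz, 43.5 MHz]: 15.5 MHz, 18.5 MHz, 32.5 MHz, 35.5 MHz.

15.5 MHz, 18.5 MHz, 32.5 MHz, 35.5 MHz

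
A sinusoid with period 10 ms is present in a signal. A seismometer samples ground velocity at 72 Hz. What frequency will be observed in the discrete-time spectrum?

28 Hz

T = 10 ms → f = 1/T = 100 Hz.
100 Hz mod fs = 28 Hz.
28 Hz ≤ fs/2 = 36 Hz, appears at 28 Hz.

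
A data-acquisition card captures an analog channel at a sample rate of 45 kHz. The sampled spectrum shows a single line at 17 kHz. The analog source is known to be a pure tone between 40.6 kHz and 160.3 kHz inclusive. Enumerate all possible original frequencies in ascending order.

Frequencies that alias to 17 kHz are k·fs ± 17 kHz for integer k ≥ 0.
k=0: 17 kHz.
k=1: 28 kHz, 62 kHz.
k=2: 73 kHz, 107 kHz.
k=3: 118 kHz, 152 kHz.
k=4: 163 kHz, 197 kHz.
Within [40.6 kHz, 160.3 kHz]: 62 kHz, 73 kHz, 107 kHz, 118 kHz, 152 kHz.

62 kHz, 73 kHz, 107 kHz, 118 kHz, 152 kHz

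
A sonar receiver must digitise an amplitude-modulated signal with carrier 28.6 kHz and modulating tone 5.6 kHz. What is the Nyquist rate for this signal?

AM sidebands sit at fc ± fm = 23 kHz and 34.2 kHz.
Highest-frequency component: 34.2 kHz.
Nyquist rate = 2 × 34.2 kHz = 68.4 kHz.

68.4 kHz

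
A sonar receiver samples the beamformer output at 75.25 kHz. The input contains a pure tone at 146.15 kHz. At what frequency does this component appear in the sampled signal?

4.35 kHz

146.15 kHz mod fs = 70.9 kHz.
70.9 kHz > fs/2 = 37.625 kHz, folds to fs − 70.9 kHz = 4.35 kHz.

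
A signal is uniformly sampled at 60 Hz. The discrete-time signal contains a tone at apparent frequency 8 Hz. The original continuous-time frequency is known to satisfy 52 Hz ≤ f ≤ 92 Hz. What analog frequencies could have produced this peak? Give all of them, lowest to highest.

52 Hz, 68 Hz

Frequencies that alias to 8 Hz are k·fs ± 8 Hz for integer k ≥ 0.
k=0: 8 Hz.
k=1: 52 Hz, 68 Hz.
k=2: 112 Hz, 128 Hz.
Within [52 Hz, 92 Hz]: 52 Hz, 68 Hz.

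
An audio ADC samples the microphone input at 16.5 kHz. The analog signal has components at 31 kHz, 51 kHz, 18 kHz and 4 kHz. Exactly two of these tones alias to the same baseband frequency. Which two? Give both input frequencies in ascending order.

fs/2 = 8.25 kHz.
31 kHz mod fs = 14.5 kHz.
14.5 kHz > fs/2 = 8.25 kHz, folds to fs − 14.5 kHz = 2 kHz.
51 kHz mod fs = 1.5 kHz.
1.5 kHz ≤ fs/2 = 8.25 kHz, appears at 1.5 kHz.
18 kHz mod fs = 1.5 kHz.
1.5 kHz ≤ fs/2 = 8.25 kHz, appears at 1.5 kHz.
4 kHz ≤ fs/2 = 8.25 kHz, passes unchanged.
18 kHz and 51 kHz both map to 1.5 kHz.

18 kHz, 51 kHz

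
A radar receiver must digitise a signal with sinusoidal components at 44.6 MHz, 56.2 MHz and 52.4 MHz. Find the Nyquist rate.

112.4 MHz

Highest-frequency component: 56.2 MHz.
Nyquist rate = 2 × 56.2 MHz = 112.4 MHz.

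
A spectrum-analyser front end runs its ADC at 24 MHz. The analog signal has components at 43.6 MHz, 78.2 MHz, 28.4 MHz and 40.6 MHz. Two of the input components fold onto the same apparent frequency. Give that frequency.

4.4 MHz

fs/2 = 12 MHz.
43.6 MHz mod fs = 19.6 MHz.
19.6 MHz > fs/2 = 12 MHz, folds to fs − 19.6 MHz = 4.4 MHz.
78.2 MHz mod fs = 6.2 MHz.
6.2 MHz ≤ fs/2 = 12 MHz, appears at 6.2 MHz.
28.4 MHz mod fs = 4.4 MHz.
4.4 MHz ≤ fs/2 = 12 MHz, appears at 4.4 MHz.
40.6 MHz mod fs = 16.6 MHz.
16.6 MHz > fs/2 = 12 MHz, folds to fs − 16.6 MHz = 7.4 MHz.
28.4 MHz and 43.6 MHz both map to 4.4 MHz.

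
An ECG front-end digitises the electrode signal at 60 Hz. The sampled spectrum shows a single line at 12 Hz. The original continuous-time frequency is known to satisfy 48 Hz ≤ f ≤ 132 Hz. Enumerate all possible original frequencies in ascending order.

Frequencies that alias to 12 Hz are k·fs ± 12 Hz for integer k ≥ 0.
k=0: 12 Hz.
k=1: 48 Hz, 72 Hz.
k=2: 108 Hz, 132 Hz.
k=3: 168 Hz, 192 Hz.
Within [48 Hz, 132 Hz]: 48 Hz, 72 Hz, 108 Hz, 132 Hz.

48 Hz, 72 Hz, 108 Hz, 132 Hz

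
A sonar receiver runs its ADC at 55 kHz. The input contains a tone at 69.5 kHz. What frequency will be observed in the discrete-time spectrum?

69.5 kHz mod fs = 14.5 kHz.
14.5 kHz ≤ fs/2 = 27.5 kHz, appears at 14.5 kHz.

14.5 kHz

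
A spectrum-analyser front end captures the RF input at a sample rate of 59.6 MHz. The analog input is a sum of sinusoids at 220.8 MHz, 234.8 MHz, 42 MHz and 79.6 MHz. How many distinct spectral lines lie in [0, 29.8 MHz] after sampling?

fs/2 = 29.8 MHz.
220.8 MHz mod fs = 42 MHz.
42 MHz > fs/2 = 29.8 MHz, folds to fs − 42 MHz = 17.6 MHz.
234.8 MHz mod fs = 56 MHz.
56 MHz > fs/2 = 29.8 MHz, folds to fs − 56 MHz = 3.6 MHz.
42 MHz > fs/2 = 29.8 MHz, folds to fs − 42 MHz = 17.6 MHz.
79.6 MHz mod fs = 20 MHz.
20 MHz ≤ fs/2 = 29.8 MHz, appears at 20 MHz.
Distinct values: {3.6 MHz, 17.6 MHz, 20 MHz} → 3.

3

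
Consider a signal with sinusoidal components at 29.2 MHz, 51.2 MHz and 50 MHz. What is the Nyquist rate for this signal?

Highest-frequency component: 51.2 MHz.
Nyquist rate = 2 × 51.2 MHz = 102.4 MHz.

102.4 MHz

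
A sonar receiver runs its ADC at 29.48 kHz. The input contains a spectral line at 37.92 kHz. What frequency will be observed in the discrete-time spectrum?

37.92 kHz mod fs = 8.44 kHz.
8.44 kHz ≤ fs/2 = 14.74 kHz, appears at 8.44 kHz.

8.44 kHz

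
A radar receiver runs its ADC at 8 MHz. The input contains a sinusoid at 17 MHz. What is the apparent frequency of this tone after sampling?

1 MHz

17 MHz mod fs = 1 MHz.
1 MHz ≤ fs/2 = 4 MHz, appears at 1 MHz.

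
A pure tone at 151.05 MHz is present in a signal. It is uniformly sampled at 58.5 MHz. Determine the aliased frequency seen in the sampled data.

24.45 MHz

151.05 MHz mod fs = 34.05 MHz.
34.05 MHz > fs/2 = 29.25 MHz, folds to fs − 34.05 MHz = 24.45 MHz.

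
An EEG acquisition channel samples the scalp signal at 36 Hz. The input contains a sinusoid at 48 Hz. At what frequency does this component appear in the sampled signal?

12 Hz

48 Hz mod fs = 12 Hz.
12 Hz ≤ fs/2 = 18 Hz, appears at 12 Hz.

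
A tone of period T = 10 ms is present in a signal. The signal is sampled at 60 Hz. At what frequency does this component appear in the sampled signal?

20 Hz

T = 10 ms → f = 1/T = 100 Hz.
100 Hz mod fs = 40 Hz.
40 Hz > fs/2 = 30 Hz, folds to fs − 40 Hz = 20 Hz.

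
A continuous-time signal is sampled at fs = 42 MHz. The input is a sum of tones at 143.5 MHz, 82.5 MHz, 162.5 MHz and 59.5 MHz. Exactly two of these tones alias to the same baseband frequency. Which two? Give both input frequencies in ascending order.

59.5 MHz, 143.5 MHz

fs/2 = 21 MHz.
143.5 MHz mod fs = 17.5 MHz.
17.5 MHz ≤ fs/2 = 21 MHz, appears at 17.5 MHz.
82.5 MHz mod fs = 40.5 MHz.
40.5 MHz > fs/2 = 21 MHz, folds to fs − 40.5 MHz = 1.5 MHz.
162.5 MHz mod fs = 36.5 MHz.
36.5 MHz > fs/2 = 21 MHz, folds to fs − 36.5 MHz = 5.5 MHz.
59.5 MHz mod fs = 17.5 MHz.
17.5 MHz ≤ fs/2 = 21 MHz, appears at 17.5 MHz.
59.5 MHz and 143.5 MHz both map to 17.5 MHz.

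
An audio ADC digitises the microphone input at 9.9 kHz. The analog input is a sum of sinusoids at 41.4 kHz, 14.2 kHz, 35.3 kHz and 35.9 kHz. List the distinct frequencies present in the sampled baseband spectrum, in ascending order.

1.8 kHz, 3.7 kHz, 4.3 kHz

fs/2 = 4.95 kHz.
41.4 kHz mod fs = 1.8 kHz.
1.8 kHz ≤ fs/2 = 4.95 kHz, appears at 1.8 kHz.
14.2 kHz mod fs = 4.3 kHz.
4.3 kHz ≤ fs/2 = 4.95 kHz, appears at 4.3 kHz.
35.3 kHz mod fs = 5.6 kHz.
5.6 kHz > fs/2 = 4.95 kHz, folds to fs − 5.6 kHz = 4.3 kHz.
35.9 kHz mod fs = 6.2 kHz.
6.2 kHz > fs/2 = 4.95 kHz, folds to fs − 6.2 kHz = 3.7 kHz.
Distinct values: {1.8 kHz, 3.7 kHz, 4.3 kHz}.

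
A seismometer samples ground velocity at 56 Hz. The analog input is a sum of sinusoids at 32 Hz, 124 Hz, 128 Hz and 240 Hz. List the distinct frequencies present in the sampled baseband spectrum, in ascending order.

12 Hz, 16 Hz, 24 Hz

fs/2 = 28 Hz.
32 Hz > fs/2 = 28 Hz, folds to fs − 32 Hz = 24 Hz.
124 Hz mod fs = 12 Hz.
12 Hz ≤ fs/2 = 28 Hz, appears at 12 Hz.
128 Hz mod fs = 16 Hz.
16 Hz ≤ fs/2 = 28 Hz, appears at 16 Hz.
240 Hz mod fs = 16 Hz.
16 Hz ≤ fs/2 = 28 Hz, appears at 16 Hz.
Distinct values: {12 Hz, 16 Hz, 24 Hz}.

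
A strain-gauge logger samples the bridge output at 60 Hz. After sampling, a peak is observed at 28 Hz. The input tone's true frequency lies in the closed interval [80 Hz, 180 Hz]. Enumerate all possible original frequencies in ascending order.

Frequencies that alias to 28 Hz are k·fs ± 28 Hz for integer k ≥ 0.
k=0: 28 Hz.
k=1: 32 Hz, 88 Hz.
k=2: 92 Hz, 148 Hz.
k=3: 152 Hz, 208 Hz.
k=4: 212 Hz, 268 Hz.
Within [80 Hz, 180 Hz]: 88 Hz, 92 Hz, 148 Hz, 152 Hz.

88 Hz, 92 Hz, 148 Hz, 152 Hz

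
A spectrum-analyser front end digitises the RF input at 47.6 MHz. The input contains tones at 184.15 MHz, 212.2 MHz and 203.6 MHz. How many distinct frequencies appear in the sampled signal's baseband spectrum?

fs/2 = 23.8 MHz.
184.15 MHz mod fs = 41.35 MHz.
41.35 MHz > fs/2 = 23.8 MHz, folds to fs − 41.35 MHz = 6.25 MHz.
212.2 MHz mod fs = 21.8 MHz.
21.8 MHz ≤ fs/2 = 23.8 MHz, appears at 21.8 MHz.
203.6 MHz mod fs = 13.2 MHz.
13.2 MHz ≤ fs/2 = 23.8 MHz, appears at 13.2 MHz.
Distinct values: {6.25 MHz, 13.2 MHz, 21.8 MHz} → 3.

3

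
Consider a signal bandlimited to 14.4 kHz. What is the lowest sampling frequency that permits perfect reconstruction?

Nyquist rate = 2 × 14.4 kHz = 28.8 kHz.

28.8 kHz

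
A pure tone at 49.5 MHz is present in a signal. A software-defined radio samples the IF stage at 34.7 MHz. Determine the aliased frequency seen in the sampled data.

14.8 MHz

49.5 MHz mod fs = 14.8 MHz.
14.8 MHz ≤ fs/2 = 17.35 MHz, appears at 14.8 MHz.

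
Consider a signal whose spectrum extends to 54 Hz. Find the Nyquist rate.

108 Hz

Nyquist rate = 2 × 54 Hz = 108 Hz.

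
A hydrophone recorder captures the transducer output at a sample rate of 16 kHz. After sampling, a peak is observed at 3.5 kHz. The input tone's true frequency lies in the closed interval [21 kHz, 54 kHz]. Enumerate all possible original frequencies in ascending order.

28.5 kHz, 35.5 kHz, 44.5 kHz, 51.5 kHz

Frequencies that alias to 3.5 kHz are k·fs ± 3.5 kHz for integer k ≥ 0.
k=0: 3.5 kHz.
k=1: 12.5 kHz, 19.5 kHz.
k=2: 28.5 kHz, 35.5 kHz.
k=3: 44.5 kHz, 51.5 kHz.
k=4: 60.5 kHz, 67.5 kHz.
Within [21 kHz, 54 kHz]: 28.5 kHz, 35.5 kHz, 44.5 kHz, 51.5 kHz.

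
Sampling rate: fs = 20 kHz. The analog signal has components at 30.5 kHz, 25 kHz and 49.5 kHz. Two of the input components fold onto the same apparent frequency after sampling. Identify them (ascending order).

fs/2 = 10 kHz.
30.5 kHz mod fs = 10.5 kHz.
10.5 kHz > fs/2 = 10 kHz, folds to fs − 10.5 kHz = 9.5 kHz.
25 kHz mod fs = 5 kHz.
5 kHz ≤ fs/2 = 10 kHz, appears at 5 kHz.
49.5 kHz mod fs = 9.5 kHz.
9.5 kHz ≤ fs/2 = 10 kHz, appears at 9.5 kHz.
30.5 kHz and 49.5 kHz both map to 9.5 kHz.

30.5 kHz, 49.5 kHz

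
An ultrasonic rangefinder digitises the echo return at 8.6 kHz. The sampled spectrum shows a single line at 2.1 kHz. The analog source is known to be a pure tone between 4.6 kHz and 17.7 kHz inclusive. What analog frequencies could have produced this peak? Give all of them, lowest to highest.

Frequencies that alias to 2.1 kHz are k·fs ± 2.1 kHz for integer k ≥ 0.
k=0: 2.1 kHz.
k=1: 6.5 kHz, 10.7 kHz.
k=2: 15.1 kHz, 19.3 kHz.
k=3: 23.7 kHz, 27.9 kHz.
Within [4.6 kHz, 17.7 kHz]: 6.5 kHz, 10.7 kHz, 15.1 kHz.

6.5 kHz, 10.7 kHz, 15.1 kHz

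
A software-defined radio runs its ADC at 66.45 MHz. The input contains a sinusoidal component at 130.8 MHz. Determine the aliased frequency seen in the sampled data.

2.1 MHz

130.8 MHz mod fs = 64.35 MHz.
64.35 MHz > fs/2 = 33.225 MHz, folds to fs − 64.35 MHz = 2.1 MHz.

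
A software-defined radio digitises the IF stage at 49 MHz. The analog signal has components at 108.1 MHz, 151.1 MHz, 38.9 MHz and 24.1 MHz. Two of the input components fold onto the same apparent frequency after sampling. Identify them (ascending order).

fs/2 = 24.5 MHz.
108.1 MHz mod fs = 10.1 MHz.
10.1 MHz ≤ fs/2 = 24.5 MHz, appears at 10.1 MHz.
151.1 MHz mod fs = 4.1 MHz.
4.1 MHz ≤ fs/2 = 24.5 MHz, appears at 4.1 MHz.
38.9 MHz > fs/2 = 24.5 MHz, folds to fs − 38.9 MHz = 10.1 MHz.
24.1 MHz ≤ fs/2 = 24.5 MHz, passes unchanged.
38.9 MHz and 108.1 MHz both map to 10.1 MHz.

38.9 MHz, 108.1 MHz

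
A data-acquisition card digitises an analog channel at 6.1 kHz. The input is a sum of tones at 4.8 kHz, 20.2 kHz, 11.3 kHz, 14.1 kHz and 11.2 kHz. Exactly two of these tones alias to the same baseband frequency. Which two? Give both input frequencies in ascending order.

14.1 kHz, 20.2 kHz

fs/2 = 3.05 kHz.
4.8 kHz > fs/2 = 3.05 kHz, folds to fs − 4.8 kHz = 1.3 kHz.
20.2 kHz mod fs = 1.9 kHz.
1.9 kHz ≤ fs/2 = 3.05 kHz, appears at 1.9 kHz.
11.3 kHz mod fs = 5.2 kHz.
5.2 kHz > fs/2 = 3.05 kHz, folds to fs − 5.2 kHz = 0.9 kHz.
14.1 kHz mod fs = 1.9 kHz.
1.9 kHz ≤ fs/2 = 3.05 kHz, appears at 1.9 kHz.
11.2 kHz mod fs = 5.1 kHz.
5.1 kHz > fs/2 = 3.05 kHz, folds to fs − 5.1 kHz = 1 kHz.
14.1 kHz and 20.2 kHz both map to 1.9 kHz.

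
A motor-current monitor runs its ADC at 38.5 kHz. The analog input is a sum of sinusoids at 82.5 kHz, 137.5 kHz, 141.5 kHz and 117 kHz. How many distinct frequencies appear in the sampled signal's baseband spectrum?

4

fs/2 = 19.25 kHz.
82.5 kHz mod fs = 5.5 kHz.
5.5 kHz ≤ fs/2 = 19.25 kHz, appears at 5.5 kHz.
137.5 kHz mod fs = 22 kHz.
22 kHz > fs/2 = 19.25 kHz, folds to fs − 22 kHz = 16.5 kHz.
141.5 kHz mod fs = 26 kHz.
26 kHz > fs/2 = 19.25 kHz, folds to fs − 26 kHz = 12.5 kHz.
117 kHz mod fs = 1.5 kHz.
1.5 kHz ≤ fs/2 = 19.25 kHz, appears at 1.5 kHz.
Distinct values: {1.5 kHz, 5.5 kHz, 12.5 kHz, 16.5 kHz} → 4.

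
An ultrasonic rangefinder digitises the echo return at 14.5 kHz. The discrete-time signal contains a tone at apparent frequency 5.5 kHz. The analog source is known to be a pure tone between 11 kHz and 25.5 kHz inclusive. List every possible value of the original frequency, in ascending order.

Frequencies that alias to 5.5 kHz are k·fs ± 5.5 kHz for integer k ≥ 0.
k=0: 5.5 kHz.
k=1: 9 kHz, 20 kHz.
k=2: 23.5 kHz, 34.5 kHz.
k=3: 38 kHz, 49 kHz.
Within [11 kHz, 25.5 kHz]: 20 kHz, 23.5 kHz.

20 kHz, 23.5 kHz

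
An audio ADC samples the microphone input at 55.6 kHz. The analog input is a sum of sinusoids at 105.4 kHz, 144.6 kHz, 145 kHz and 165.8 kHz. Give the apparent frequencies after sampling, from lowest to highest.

fs/2 = 27.8 kHz.
105.4 kHz mod fs = 49.8 kHz.
49.8 kHz > fs/2 = 27.8 kHz, folds to fs − 49.8 kHz = 5.8 kHz.
144.6 kHz mod fs = 33.4 kHz.
33.4 kHz > fs/2 = 27.8 kHz, folds to fs − 33.4 kHz = 22.2 kHz.
145 kHz mod fs = 33.8 kHz.
33.8 kHz > fs/2 = 27.8 kHz, folds to fs − 33.8 kHz = 21.8 kHz.
165.8 kHz mod fs = 54.6 kHz.
54.6 kHz > fs/2 = 27.8 kHz, folds to fs − 54.6 kHz = 1 kHz.
Distinct values: {1 kHz, 5.8 kHz, 21.8 kHz, 22.2 kHz}.

1 kHz, 5.8 kHz, 21.8 kHz, 22.2 kHz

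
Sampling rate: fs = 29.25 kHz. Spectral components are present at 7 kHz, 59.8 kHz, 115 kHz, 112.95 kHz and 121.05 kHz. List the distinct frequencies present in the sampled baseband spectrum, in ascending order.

1.3 kHz, 2 kHz, 4.05 kHz, 7 kHz

fs/2 = 14.625 kHz.
7 kHz ≤ fs/2 = 14.625 kHz, passes unchanged.
59.8 kHz mod fs = 1.3 kHz.
1.3 kHz ≤ fs/2 = 14.625 kHz, appears at 1.3 kHz.
115 kHz mod fs = 27.25 kHz.
27.25 kHz > fs/2 = 14.625 kHz, folds to fs − 27.25 kHz = 2 kHz.
112.95 kHz mod fs = 25.2 kHz.
25.2 kHz > fs/2 = 14.625 kHz, folds to fs − 25.2 kHz = 4.05 kHz.
121.05 kHz mod fs = 4.05 kHz.
4.05 kHz ≤ fs/2 = 14.625 kHz, appears at 4.05 kHz.
Distinct values: {1.3 kHz, 2 kHz, 4.05 kHz, 7 kHz}.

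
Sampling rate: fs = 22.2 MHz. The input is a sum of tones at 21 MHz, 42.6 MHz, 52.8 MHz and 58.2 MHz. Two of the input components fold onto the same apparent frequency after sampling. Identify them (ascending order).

fs/2 = 11.1 MHz.
21 MHz > fs/2 = 11.1 MHz, folds to fs − 21 MHz = 1.2 MHz.
42.6 MHz mod fs = 20.4 MHz.
20.4 MHz > fs/2 = 11.1 MHz, folds to fs − 20.4 MHz = 1.8 MHz.
52.8 MHz mod fs = 8.4 MHz.
8.4 MHz ≤ fs/2 = 11.1 MHz, appears at 8.4 MHz.
58.2 MHz mod fs = 13.8 MHz.
13.8 MHz > fs/2 = 11.1 MHz, folds to fs − 13.8 MHz = 8.4 MHz.
52.8 MHz and 58.2 MHz both map to 8.4 MHz.

52.8 MHz, 58.2 MHz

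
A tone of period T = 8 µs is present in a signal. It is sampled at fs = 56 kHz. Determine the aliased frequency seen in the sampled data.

T = 8 µs → f = 1/T = 125 kHz.
125 kHz mod fs = 13 kHz.
13 kHz ≤ fs/2 = 28 kHz, appears at 13 kHz.

13 kHz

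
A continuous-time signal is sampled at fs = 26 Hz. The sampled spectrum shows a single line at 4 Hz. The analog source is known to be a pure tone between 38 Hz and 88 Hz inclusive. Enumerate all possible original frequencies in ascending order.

48 Hz, 56 Hz, 74 Hz, 82 Hz

Frequencies that alias to 4 Hz are k·fs ± 4 Hz for integer k ≥ 0.
k=0: 4 Hz.
k=1: 22 Hz, 30 Hz.
k=2: 48 Hz, 56 Hz.
k=3: 74 Hz, 82 Hz.
k=4: 100 Hz, 108 Hz.
Within [38 Hz, 88 Hz]: 48 Hz, 56 Hz, 74 Hz, 82 Hz.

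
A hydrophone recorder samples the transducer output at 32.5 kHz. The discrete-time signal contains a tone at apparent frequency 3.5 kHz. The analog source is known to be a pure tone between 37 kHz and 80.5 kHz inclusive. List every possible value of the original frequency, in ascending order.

61.5 kHz, 68.5 kHz

Frequencies that alias to 3.5 kHz are k·fs ± 3.5 kHz for integer k ≥ 0.
k=0: 3.5 kHz.
k=1: 29 kHz, 36 kHz.
k=2: 61.5 kHz, 68.5 kHz.
k=3: 94 kHz, 101 kHz.
Within [37 kHz, 80.5 kHz]: 61.5 kHz, 68.5 kHz.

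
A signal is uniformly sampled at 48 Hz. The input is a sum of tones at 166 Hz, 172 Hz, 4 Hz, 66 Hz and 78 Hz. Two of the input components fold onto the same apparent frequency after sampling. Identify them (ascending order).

66 Hz, 78 Hz

fs/2 = 24 Hz.
166 Hz mod fs = 22 Hz.
22 Hz ≤ fs/2 = 24 Hz, appears at 22 Hz.
172 Hz mod fs = 28 Hz.
28 Hz > fs/2 = 24 Hz, folds to fs − 28 Hz = 20 Hz.
4 Hz ≤ fs/2 = 24 Hz, passes unchanged.
66 Hz mod fs = 18 Hz.
18 Hz ≤ fs/2 = 24 Hz, appears at 18 Hz.
78 Hz mod fs = 30 Hz.
30 Hz > fs/2 = 24 Hz, folds to fs − 30 Hz = 18 Hz.
66 Hz and 78 Hz both map to 18 Hz.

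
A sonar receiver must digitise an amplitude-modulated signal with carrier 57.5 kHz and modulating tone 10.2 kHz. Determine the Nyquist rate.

135.4 kHz

AM sidebands sit at fc ± fm = 47.3 kHz and 67.7 kHz.
Highest-frequency component: 67.7 kHz.
Nyquist rate = 2 × 67.7 kHz = 135.4 kHz.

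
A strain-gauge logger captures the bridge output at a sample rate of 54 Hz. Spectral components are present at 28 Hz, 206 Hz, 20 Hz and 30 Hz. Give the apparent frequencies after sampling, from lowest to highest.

fs/2 = 27 Hz.
28 Hz > fs/2 = 27 Hz, folds to fs − 28 Hz = 26 Hz.
206 Hz mod fs = 44 Hz.
44 Hz > fs/2 = 27 Hz, folds to fs − 44 Hz = 10 Hz.
20 Hz ≤ fs/2 = 27 Hz, passes unchanged.
30 Hz > fs/2 = 27 Hz, folds to fs − 30 Hz = 24 Hz.
Distinct values: {10 Hz, 20 Hz, 24 Hz, 26 Hz}.

10 Hz, 20 Hz, 24 Hz, 26 Hz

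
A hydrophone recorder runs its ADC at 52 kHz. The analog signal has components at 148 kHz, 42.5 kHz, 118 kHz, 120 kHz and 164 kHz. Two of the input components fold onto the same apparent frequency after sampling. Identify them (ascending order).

148 kHz, 164 kHz

fs/2 = 26 kHz.
148 kHz mod fs = 44 kHz.
44 kHz > fs/2 = 26 kHz, folds to fs − 44 kHz = 8 kHz.
42.5 kHz > fs/2 = 26 kHz, folds to fs − 42.5 kHz = 9.5 kHz.
118 kHz mod fs = 14 kHz.
14 kHz ≤ fs/2 = 26 kHz, appears at 14 kHz.
120 kHz mod fs = 16 kHz.
16 kHz ≤ fs/2 = 26 kHz, appears at 16 kHz.
164 kHz mod fs = 8 kHz.
8 kHz ≤ fs/2 = 26 kHz, appears at 8 kHz.
148 kHz and 164 kHz both map to 8 kHz.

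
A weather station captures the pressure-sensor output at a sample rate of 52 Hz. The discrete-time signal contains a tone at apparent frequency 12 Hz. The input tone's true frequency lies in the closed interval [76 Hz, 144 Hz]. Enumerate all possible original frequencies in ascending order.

Frequencies that alias to 12 Hz are k·fs ± 12 Hz for integer k ≥ 0.
k=0: 12 Hz.
k=1: 40 Hz, 64 Hz.
k=2: 92 Hz, 116 Hz.
k=3: 144 Hz, 168 Hz.
k=4: 196 Hz, 220 Hz.
Within [76 Hz, 144 Hz]: 92 Hz, 116 Hz, 144 Hz.

92 Hz, 116 Hz, 144 Hz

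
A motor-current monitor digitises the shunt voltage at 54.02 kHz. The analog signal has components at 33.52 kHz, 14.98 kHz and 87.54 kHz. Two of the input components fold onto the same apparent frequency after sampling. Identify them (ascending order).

fs/2 = 27.01 kHz.
33.52 kHz > fs/2 = 27.01 kHz, folds to fs − 33.52 kHz = 20.5 kHz.
14.98 kHz ≤ fs/2 = 27.01 kHz, passes unchanged.
87.54 kHz mod fs = 33.52 kHz.
33.52 kHz > fs/2 = 27.01 kHz, folds to fs − 33.52 kHz = 20.5 kHz.
33.52 kHz and 87.54 kHz both map to 20.5 kHz.

33.52 kHz, 87.54 kHz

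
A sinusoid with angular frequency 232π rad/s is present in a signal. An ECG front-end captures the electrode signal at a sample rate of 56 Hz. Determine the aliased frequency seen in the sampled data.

4 Hz

ω = 232π rad/s → f = ω/(2π) = 116 Hz.
116 Hz mod fs = 4 Hz.
4 Hz ≤ fs/2 = 28 Hz, appears at 4 Hz.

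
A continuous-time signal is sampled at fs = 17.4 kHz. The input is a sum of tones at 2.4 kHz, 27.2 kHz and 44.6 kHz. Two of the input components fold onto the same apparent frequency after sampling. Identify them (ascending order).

fs/2 = 8.7 kHz.
2.4 kHz ≤ fs/2 = 8.7 kHz, passes unchanged.
27.2 kHz mod fs = 9.8 kHz.
9.8 kHz > fs/2 = 8.7 kHz, folds to fs − 9.8 kHz = 7.6 kHz.
44.6 kHz mod fs = 9.8 kHz.
9.8 kHz > fs/2 = 8.7 kHz, folds to fs − 9.8 kHz = 7.6 kHz.
27.2 kHz and 44.6 kHz both map to 7.6 kHz.

27.2 kHz, 44.6 kHz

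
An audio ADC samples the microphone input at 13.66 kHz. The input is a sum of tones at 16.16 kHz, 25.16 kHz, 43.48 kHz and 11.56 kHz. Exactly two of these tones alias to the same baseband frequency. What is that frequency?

fs/2 = 6.83 kHz.
16.16 kHz mod fs = 2.5 kHz.
2.5 kHz ≤ fs/2 = 6.83 kHz, appears at 2.5 kHz.
25.16 kHz mod fs = 11.5 kHz.
11.5 kHz > fs/2 = 6.83 kHz, folds to fs − 11.5 kHz = 2.16 kHz.
43.48 kHz mod fs = 2.5 kHz.
2.5 kHz ≤ fs/2 = 6.83 kHz, appears at 2.5 kHz.
11.56 kHz > fs/2 = 6.83 kHz, folds to fs − 11.56 kHz = 2.1 kHz.
16.16 kHz and 43.48 kHz both map to 2.5 kHz.

2.5 kHz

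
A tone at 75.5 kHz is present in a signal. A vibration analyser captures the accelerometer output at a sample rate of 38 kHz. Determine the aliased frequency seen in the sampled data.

75.5 kHz mod fs = 37.5 kHz.
37.5 kHz > fs/2 = 19 kHz, folds to fs − 37.5 kHz = 0.5 kHz.

0.5 kHz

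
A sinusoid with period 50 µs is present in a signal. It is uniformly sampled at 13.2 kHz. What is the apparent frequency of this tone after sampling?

6.4 kHz

T = 50 µs → f = 1/T = 20 kHz.
20 kHz mod fs = 6.8 kHz.
6.8 kHz > fs/2 = 6.6 kHz, folds to fs − 6.8 kHz = 6.4 kHz.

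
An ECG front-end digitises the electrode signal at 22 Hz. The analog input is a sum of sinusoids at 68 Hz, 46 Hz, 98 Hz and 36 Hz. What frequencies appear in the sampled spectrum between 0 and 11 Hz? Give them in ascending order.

fs/2 = 11 Hz.
68 Hz mod fs = 2 Hz.
2 Hz ≤ fs/2 = 11 Hz, appears at 2 Hz.
46 Hz mod fs = 2 Hz.
2 Hz ≤ fs/2 = 11 Hz, appears at 2 Hz.
98 Hz mod fs = 10 Hz.
10 Hz ≤ fs/2 = 11 Hz, appears at 10 Hz.
36 Hz mod fs = 14 Hz.
14 Hz > fs/2 = 11 Hz, folds to fs − 14 Hz = 8 Hz.
Distinct values: {2 Hz, 8 Hz, 10 Hz}.

2 Hz, 8 Hz, 10 Hz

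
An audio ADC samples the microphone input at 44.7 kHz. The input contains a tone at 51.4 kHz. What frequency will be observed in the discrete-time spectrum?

6.7 kHz

51.4 kHz mod fs = 6.7 kHz.
6.7 kHz ≤ fs/2 = 22.35 kHz, appears at 6.7 kHz.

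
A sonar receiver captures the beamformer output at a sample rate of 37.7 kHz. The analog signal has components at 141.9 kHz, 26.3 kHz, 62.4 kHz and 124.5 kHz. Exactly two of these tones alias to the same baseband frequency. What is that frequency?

11.4 kHz

fs/2 = 18.85 kHz.
141.9 kHz mod fs = 28.8 kHz.
28.8 kHz > fs/2 = 18.85 kHz, folds to fs − 28.8 kHz = 8.9 kHz.
26.3 kHz > fs/2 = 18.85 kHz, folds to fs − 26.3 kHz = 11.4 kHz.
62.4 kHz mod fs = 24.7 kHz.
24.7 kHz > fs/2 = 18.85 kHz, folds to fs − 24.7 kHz = 13 kHz.
124.5 kHz mod fs = 11.4 kHz.
11.4 kHz ≤ fs/2 = 18.85 kHz, appears at 11.4 kHz.
26.3 kHz and 124.5 kHz both map to 11.4 kHz.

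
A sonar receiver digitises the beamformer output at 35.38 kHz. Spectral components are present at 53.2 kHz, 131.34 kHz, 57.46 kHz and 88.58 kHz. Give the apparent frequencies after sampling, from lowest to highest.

fs/2 = 17.69 kHz.
53.2 kHz mod fs = 17.82 kHz.
17.82 kHz > fs/2 = 17.69 kHz, folds to fs − 17.82 kHz = 17.56 kHz.
131.34 kHz mod fs = 25.2 kHz.
25.2 kHz > fs/2 = 17.69 kHz, folds to fs − 25.2 kHz = 10.18 kHz.
57.46 kHz mod fs = 22.08 kHz.
22.08 kHz > fs/2 = 17.69 kHz, folds to fs − 22.08 kHz = 13.3 kHz.
88.58 kHz mod fs = 17.82 kHz.
17.82 kHz > fs/2 = 17.69 kHz, folds to fs − 17.82 kHz = 17.56 kHz.
Distinct values: {10.18 kHz, 13.3 kHz, 17.56 kHz}.

10.18 kHz, 13.3 kHz, 17.56 kHz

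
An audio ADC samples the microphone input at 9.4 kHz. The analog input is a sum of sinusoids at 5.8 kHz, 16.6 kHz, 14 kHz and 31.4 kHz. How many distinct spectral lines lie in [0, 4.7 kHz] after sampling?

fs/2 = 4.7 kHz.
5.8 kHz > fs/2 = 4.7 kHz, folds to fs − 5.8 kHz = 3.6 kHz.
16.6 kHz mod fs = 7.2 kHz.
7.2 kHz > fs/2 = 4.7 kHz, folds to fs − 7.2 kHz = 2.2 kHz.
14 kHz mod fs = 4.6 kHz.
4.6 kHz ≤ fs/2 = 4.7 kHz, appears at 4.6 kHz.
31.4 kHz mod fs = 3.2 kHz.
3.2 kHz ≤ fs/2 = 4.7 kHz, appears at 3.2 kHz.
Distinct values: {2.2 kHz, 3.2 kHz, 3.6 kHz, 4.6 kHz} → 4.

4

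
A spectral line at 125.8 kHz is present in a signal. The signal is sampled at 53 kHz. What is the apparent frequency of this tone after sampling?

125.8 kHz mod fs = 19.8 kHz.
19.8 kHz ≤ fs/2 = 26.5 kHz, appears at 19.8 kHz.

19.8 kHz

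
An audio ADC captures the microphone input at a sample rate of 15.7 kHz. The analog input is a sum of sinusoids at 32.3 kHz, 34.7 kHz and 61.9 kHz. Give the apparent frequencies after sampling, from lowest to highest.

0.9 kHz, 3.3 kHz

fs/2 = 7.85 kHz.
32.3 kHz mod fs = 0.9 kHz.
0.9 kHz ≤ fs/2 = 7.85 kHz, appears at 0.9 kHz.
34.7 kHz mod fs = 3.3 kHz.
3.3 kHz ≤ fs/2 = 7.85 kHz, appears at 3.3 kHz.
61.9 kHz mod fs = 14.8 kHz.
14.8 kHz > fs/2 = 7.85 kHz, folds to fs − 14.8 kHz = 0.9 kHz.
Distinct values: {0.9 kHz, 3.3 kHz}.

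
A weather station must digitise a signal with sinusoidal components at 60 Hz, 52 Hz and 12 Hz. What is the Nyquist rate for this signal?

120 Hz

Highest-frequency component: 60 Hz.
Nyquist rate = 2 × 60 Hz = 120 Hz.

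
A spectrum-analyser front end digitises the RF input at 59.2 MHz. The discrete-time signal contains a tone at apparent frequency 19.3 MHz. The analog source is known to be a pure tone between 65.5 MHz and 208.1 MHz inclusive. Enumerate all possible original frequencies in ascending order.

Frequencies that alias to 19.3 MHz are k·fs ± 19.3 MHz for integer k ≥ 0.
k=0: 19.3 MHz.
k=1: 39.9 MHz, 78.5 MHz.
k=2: 99.1 MHz, 137.7 MHz.
k=3: 158.3 MHz, 196.9 MHz.
k=4: 217.5 MHz, 256.1 MHz.
Within [65.5 MHz, 208.1 MHz]: 78.5 MHz, 99.1 MHz, 137.7 MHz, 158.3 MHz, 196.9 MHz.

78.5 MHz, 99.1 MHz, 137.7 MHz, 158.3 MHz, 196.9 MHz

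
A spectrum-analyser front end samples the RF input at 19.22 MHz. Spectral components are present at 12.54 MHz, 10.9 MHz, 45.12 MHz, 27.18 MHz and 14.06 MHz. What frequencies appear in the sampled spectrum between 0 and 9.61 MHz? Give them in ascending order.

fs/2 = 9.61 MHz.
12.54 MHz > fs/2 = 9.61 MHz, folds to fs − 12.54 MHz = 6.68 MHz.
10.9 MHz > fs/2 = 9.61 MHz, folds to fs − 10.9 MHz = 8.32 MHz.
45.12 MHz mod fs = 6.68 MHz.
6.68 MHz ≤ fs/2 = 9.61 MHz, appears at 6.68 MHz.
27.18 MHz mod fs = 7.96 MHz.
7.96 MHz ≤ fs/2 = 9.61 MHz, appears at 7.96 MHz.
14.06 MHz > fs/2 = 9.61 MHz, folds to fs − 14.06 MHz = 5.16 MHz.
Distinct values: {5.16 MHz, 6.68 MHz, 7.96 MHz, 8.32 MHz}.

5.16 MHz, 6.68 MHz, 7.96 MHz, 8.32 MHz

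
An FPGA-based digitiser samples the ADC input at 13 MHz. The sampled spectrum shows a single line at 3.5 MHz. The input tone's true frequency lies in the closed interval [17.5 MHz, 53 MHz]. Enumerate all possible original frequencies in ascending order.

Frequencies that alias to 3.5 MHz are k·fs ± 3.5 MHz for integer k ≥ 0.
k=0: 3.5 MHz.
k=1: 9.5 MHz, 16.5 MHz.
k=2: 22.5 MHz, 29.5 MHz.
k=3: 35.5 MHz, 42.5 MHz.
k=4: 48.5 MHz, 55.5 MHz.
k=5: 61.5 MHz, 68.5 MHz.
Within [17.5 MHz, 53 MHz]: 22.5 MHz, 29.5 MHz, 35.5 MHz, 42.5 MHz, 48.5 MHz.

22.5 MHz, 29.5 MHz, 35.5 MHz, 42.5 MHz, 48.5 MHz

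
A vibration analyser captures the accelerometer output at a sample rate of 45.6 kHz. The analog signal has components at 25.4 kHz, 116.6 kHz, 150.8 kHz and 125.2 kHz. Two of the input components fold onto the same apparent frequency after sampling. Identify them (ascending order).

fs/2 = 22.8 kHz.
25.4 kHz > fs/2 = 22.8 kHz, folds to fs − 25.4 kHz = 20.2 kHz.
116.6 kHz mod fs = 25.4 kHz.
25.4 kHz > fs/2 = 22.8 kHz, folds to fs − 25.4 kHz = 20.2 kHz.
150.8 kHz mod fs = 14 kHz.
14 kHz ≤ fs/2 = 22.8 kHz, appears at 14 kHz.
125.2 kHz mod fs = 34 kHz.
34 kHz > fs/2 = 22.8 kHz, folds to fs − 34 kHz = 11.6 kHz.
25.4 kHz and 116.6 kHz both map to 20.2 kHz.

25.4 kHz, 116.6 kHz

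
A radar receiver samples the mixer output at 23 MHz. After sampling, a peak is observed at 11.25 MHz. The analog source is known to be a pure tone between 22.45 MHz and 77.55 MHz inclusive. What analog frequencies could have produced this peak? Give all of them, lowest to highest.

34.25 MHz, 34.75 MHz, 57.25 MHz, 57.75 MHz

Frequencies that alias to 11.25 MHz are k·fs ± 11.25 MHz for integer k ≥ 0.
k=0: 11.25 MHz.
k=1: 11.75 MHz, 34.25 MHz.
k=2: 34.75 MHz, 57.25 MHz.
k=3: 57.75 MHz, 80.25 MHz.
k=4: 80.75 MHz, 103.25 MHz.
Within [22.45 MHz, 77.55 MHz]: 34.25 MHz, 34.75 MHz, 57.25 MHz, 57.75 MHz.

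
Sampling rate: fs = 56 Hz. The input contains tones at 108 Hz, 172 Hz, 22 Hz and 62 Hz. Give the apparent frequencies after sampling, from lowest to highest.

fs/2 = 28 Hz.
108 Hz mod fs = 52 Hz.
52 Hz > fs/2 = 28 Hz, folds to fs − 52 Hz = 4 Hz.
172 Hz mod fs = 4 Hz.
4 Hz ≤ fs/2 = 28 Hz, appears at 4 Hz.
22 Hz ≤ fs/2 = 28 Hz, passes unchanged.
62 Hz mod fs = 6 Hz.
6 Hz ≤ fs/2 = 28 Hz, appears at 6 Hz.
Distinct values: {4 Hz, 6 Hz, 22 Hz}.

4 Hz, 6 Hz, 22 Hz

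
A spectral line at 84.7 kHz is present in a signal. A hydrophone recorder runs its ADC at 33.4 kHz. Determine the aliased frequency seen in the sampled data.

15.5 kHz

84.7 kHz mod fs = 17.9 kHz.
17.9 kHz > fs/2 = 16.7 kHz, folds to fs − 17.9 kHz = 15.5 kHz.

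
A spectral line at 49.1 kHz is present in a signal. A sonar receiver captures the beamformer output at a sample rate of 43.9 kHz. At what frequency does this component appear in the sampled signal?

5.2 kHz

49.1 kHz mod fs = 5.2 kHz.
5.2 kHz ≤ fs/2 = 21.95 kHz, appears at 5.2 kHz.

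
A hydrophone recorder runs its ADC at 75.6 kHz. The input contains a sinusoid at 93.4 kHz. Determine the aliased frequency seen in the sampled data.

17.8 kHz

93.4 kHz mod fs = 17.8 kHz.
17.8 kHz ≤ fs/2 = 37.8 kHz, appears at 17.8 kHz.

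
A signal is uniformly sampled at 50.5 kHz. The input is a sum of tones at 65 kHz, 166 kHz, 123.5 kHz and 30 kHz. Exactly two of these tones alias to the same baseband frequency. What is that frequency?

fs/2 = 25.25 kHz.
65 kHz mod fs = 14.5 kHz.
14.5 kHz ≤ fs/2 = 25.25 kHz, appears at 14.5 kHz.
166 kHz mod fs = 14.5 kHz.
14.5 kHz ≤ fs/2 = 25.25 kHz, appears at 14.5 kHz.
123.5 kHz mod fs = 22.5 kHz.
22.5 kHz ≤ fs/2 = 25.25 kHz, appears at 22.5 kHz.
30 kHz > fs/2 = 25.25 kHz, folds to fs − 30 kHz = 20.5 kHz.
65 kHz and 166 kHz both map to 14.5 kHz.

14.5 kHz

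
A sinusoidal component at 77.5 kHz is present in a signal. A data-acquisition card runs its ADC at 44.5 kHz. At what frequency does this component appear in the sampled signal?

77.5 kHz mod fs = 33 kHz.
33 kHz > fs/2 = 22.25 kHz, folds to fs − 33 kHz = 11.5 kHz.

11.5 kHz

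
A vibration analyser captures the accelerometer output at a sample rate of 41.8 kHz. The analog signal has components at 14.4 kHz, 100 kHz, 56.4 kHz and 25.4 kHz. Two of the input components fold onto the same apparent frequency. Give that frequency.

fs/2 = 20.9 kHz.
14.4 kHz ≤ fs/2 = 20.9 kHz, passes unchanged.
100 kHz mod fs = 16.4 kHz.
16.4 kHz ≤ fs/2 = 20.9 kHz, appears at 16.4 kHz.
56.4 kHz mod fs = 14.6 kHz.
14.6 kHz ≤ fs/2 = 20.9 kHz, appears at 14.6 kHz.
25.4 kHz > fs/2 = 20.9 kHz, folds to fs − 25.4 kHz = 16.4 kHz.
25.4 kHz and 100 kHz both map to 16.4 kHz.

16.4 kHz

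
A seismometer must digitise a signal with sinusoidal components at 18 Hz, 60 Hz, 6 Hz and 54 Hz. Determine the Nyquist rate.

Highest-frequency component: 60 Hz.
Nyquist rate = 2 × 60 Hz = 120 Hz.

120 Hz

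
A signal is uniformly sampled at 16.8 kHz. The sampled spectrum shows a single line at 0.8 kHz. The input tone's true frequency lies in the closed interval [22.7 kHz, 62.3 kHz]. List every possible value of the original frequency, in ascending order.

Frequencies that alias to 0.8 kHz are k·fs ± 0.8 kHz for integer k ≥ 0.
k=0: 0.8 kHz.
k=1: 16 kHz, 17.6 kHz.
k=2: 32.8 kHz, 34.4 kHz.
k=3: 49.6 kHz, 51.2 kHz.
k=4: 66.4 kHz, 68 kHz.
Within [22.7 kHz, 62.3 kHz]: 32.8 kHz, 34.4 kHz, 49.6 kHz, 51.2 kHz.

32.8 kHz, 34.4 kHz, 49.6 kHz, 51.2 kHz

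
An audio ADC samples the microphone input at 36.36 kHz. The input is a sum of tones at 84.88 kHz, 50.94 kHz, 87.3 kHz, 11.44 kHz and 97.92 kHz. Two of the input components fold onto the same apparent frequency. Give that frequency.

fs/2 = 18.18 kHz.
84.88 kHz mod fs = 12.16 kHz.
12.16 kHz ≤ fs/2 = 18.18 kHz, appears at 12.16 kHz.
50.94 kHz mod fs = 14.58 kHz.
14.58 kHz ≤ fs/2 = 18.18 kHz, appears at 14.58 kHz.
87.3 kHz mod fs = 14.58 kHz.
14.58 kHz ≤ fs/2 = 18.18 kHz, appears at 14.58 kHz.
11.44 kHz ≤ fs/2 = 18.18 kHz, passes unchanged.
97.92 kHz mod fs = 25.2 kHz.
25.2 kHz > fs/2 = 18.18 kHz, folds to fs − 25.2 kHz = 11.16 kHz.
50.94 kHz and 87.3 kHz both map to 14.58 kHz.

14.58 kHz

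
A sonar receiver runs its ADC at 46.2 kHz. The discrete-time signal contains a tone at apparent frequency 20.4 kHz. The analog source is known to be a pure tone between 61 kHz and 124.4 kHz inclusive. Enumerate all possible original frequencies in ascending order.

66.6 kHz, 72 kHz, 112.8 kHz, 118.2 kHz

Frequencies that alias to 20.4 kHz are k·fs ± 20.4 kHz for integer k ≥ 0.
k=0: 20.4 kHz.
k=1: 25.8 kHz, 66.6 kHz.
k=2: 72 kHz, 112.8 kHz.
k=3: 118.2 kHz, 159 kHz.
k=4: 164.4 kHz, 205.2 kHz.
Within [61 kHz, 124.4 kHz]: 66.6 kHz, 72 kHz, 112.8 kHz, 118.2 kHz.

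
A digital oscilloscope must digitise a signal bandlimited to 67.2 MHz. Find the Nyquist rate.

Nyquist rate = 2 × 67.2 MHz = 134.4 MHz.

134.4 MHz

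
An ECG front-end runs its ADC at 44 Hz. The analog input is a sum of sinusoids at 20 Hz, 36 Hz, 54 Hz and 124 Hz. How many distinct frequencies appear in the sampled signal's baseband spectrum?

fs/2 = 22 Hz.
20 Hz ≤ fs/2 = 22 Hz, passes unchanged.
36 Hz > fs/2 = 22 Hz, folds to fs − 36 Hz = 8 Hz.
54 Hz mod fs = 10 Hz.
10 Hz ≤ fs/2 = 22 Hz, appears at 10 Hz.
124 Hz mod fs = 36 Hz.
36 Hz > fs/2 = 22 Hz, folds to fs − 36 Hz = 8 Hz.
Distinct values: {8 Hz, 10 Hz, 20 Hz} → 3.

3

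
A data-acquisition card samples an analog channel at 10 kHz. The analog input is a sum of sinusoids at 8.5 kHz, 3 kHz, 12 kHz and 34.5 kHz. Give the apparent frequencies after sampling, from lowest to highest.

1.5 kHz, 2 kHz, 3 kHz, 4.5 kHz

fs/2 = 5 kHz.
8.5 kHz > fs/2 = 5 kHz, folds to fs − 8.5 kHz = 1.5 kHz.
3 kHz ≤ fs/2 = 5 kHz, passes unchanged.
12 kHz mod fs = 2 kHz.
2 kHz ≤ fs/2 = 5 kHz, appears at 2 kHz.
34.5 kHz mod fs = 4.5 kHz.
4.5 kHz ≤ fs/2 = 5 kHz, appears at 4.5 kHz.
Distinct values: {1.5 kHz, 2 kHz, 3 kHz, 4.5 kHz}.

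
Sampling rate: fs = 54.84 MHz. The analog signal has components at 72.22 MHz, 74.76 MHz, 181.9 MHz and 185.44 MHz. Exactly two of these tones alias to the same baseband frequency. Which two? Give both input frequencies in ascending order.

72.22 MHz, 181.9 MHz

fs/2 = 27.42 MHz.
72.22 MHz mod fs = 17.38 MHz.
17.38 MHz ≤ fs/2 = 27.42 MHz, appears at 17.38 MHz.
74.76 MHz mod fs = 19.92 MHz.
19.92 MHz ≤ fs/2 = 27.42 MHz, appears at 19.92 MHz.
181.9 MHz mod fs = 17.38 MHz.
17.38 MHz ≤ fs/2 = 27.42 MHz, appears at 17.38 MHz.
185.44 MHz mod fs = 20.92 MHz.
20.92 MHz ≤ fs/2 = 27.42 MHz, appears at 20.92 MHz.
72.22 MHz and 181.9 MHz both map to 17.38 MHz.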